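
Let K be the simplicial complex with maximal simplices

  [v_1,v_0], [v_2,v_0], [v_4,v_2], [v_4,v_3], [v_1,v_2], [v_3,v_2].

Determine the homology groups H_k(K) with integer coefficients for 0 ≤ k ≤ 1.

We work with the vertex ordering v_0 < v_1 < v_2 < v_3 < v_4. The simplices of K, each written with vertices in increasing order, are:

  0-simplices (5): [v_0], [v_1], [v_2], [v_3], [v_4]
  1-simplices (6): [v_0,v_1], [v_0,v_2], [v_1,v_2], [v_2,v_3], [v_2,v_4], [v_3,v_4]

giving chain groups C_0 ≅ Z^5, C_1 ≅ Z^6.

The boundary map ∂_1: C_1 → C_0 maps an edge to its endpoints' difference, ∂[p,q] = q − p.
As a 5×6 matrix over Z this has rank 4, with invariant factors (1,1,1,1).

Reading off H_k = ker ∂_k / im ∂_{k+1}:

  H_0: rank C_0 − rank ∂_1 = 5 − 4 = 1, and the invariant factors of ∂_1 are all 1, so H_0 ≅ Z.
  H_1: rank ker ∂_1 − rank ∂_2 = (6 − 4) − 0 = 2, and there is no ∂_2, so H_1 ≅ Z^2.

H_0 ≅ Z,  H_1 ≅ Z^2.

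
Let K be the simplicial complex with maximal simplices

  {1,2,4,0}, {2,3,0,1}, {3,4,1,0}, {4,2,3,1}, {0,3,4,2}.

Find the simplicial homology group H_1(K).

H_1 = 0.

We work with the vertex ordering 0 < 1 < 2 < 3 < 4. The simplices of K, each written with vertices in increasing order, are:

  0-simplices (5): [0], [1], [2], [3], [4]
  1-simplices (10): [0,1], [0,2], [0,3], [0,4], [1,2], [1,3], [1,4], [2,3], [2,4], [3,4]
  2-simplices (10): [0,1,2], [0,1,3], [0,1,4], [0,2,3], [0,2,4], [0,3,4], [1,2,3], [1,2,4], [1,3,4], [2,3,4]
  3-simplices (5): [0,1,2,3], [0,1,2,4], [0,1,3,4], [0,2,3,4], [1,2,3,4]

so the chain groups are C_0 ≅ Z^5, C_1 ≅ Z^10, C_2 ≅ Z^10, C_3 ≅ Z^5.

∂_1: C_1 → C_0 is given by ∂[p,q] = [q] − [p].
The resulting 5×10 matrix has rank 4, and its Smith normal form has invariant factors (1,1,1,1).

The boundary map ∂_2: C_2 → C_1 maps a triangle to the signed sum of its edges. For instance
  ∂[1,2,3] = [2,3] − [1,3] + [1,2],
  ∂[0,1,2] = [1,2] − [0,2] + [0,1].
This gives a 10×10 integer matrix of rank 6; reducing to Smith normal form yields diagonal entries (1,1,1,1,1,1).

The boundary map ∂_3: C_3 → C_2 sends each 3-simplex σ to the alternating sum Σ_i (−1)^i (σ with its i-th vertex removed). For instance
  ∂[1,2,3,4] = [2,3,4] − [1,3,4] + [1,2,4] − [1,2,3],
  ∂[0,1,3,4] = [1,3,4] − [0,3,4] + [0,1,4] − [0,1,3].
This gives a 10×5 integer matrix of rank 4; reducing to Smith normal form yields diagonal entries (1,1,1,1).

From H_k ≅ ker(∂_k) / im(∂_{k+1}) we obtain:

  H_1: rank ker ∂_1 − rank ∂_2 = (10 − 4) − 6 = 0, and the invariant factors of ∂_2 are all 1, so H_1 = 0.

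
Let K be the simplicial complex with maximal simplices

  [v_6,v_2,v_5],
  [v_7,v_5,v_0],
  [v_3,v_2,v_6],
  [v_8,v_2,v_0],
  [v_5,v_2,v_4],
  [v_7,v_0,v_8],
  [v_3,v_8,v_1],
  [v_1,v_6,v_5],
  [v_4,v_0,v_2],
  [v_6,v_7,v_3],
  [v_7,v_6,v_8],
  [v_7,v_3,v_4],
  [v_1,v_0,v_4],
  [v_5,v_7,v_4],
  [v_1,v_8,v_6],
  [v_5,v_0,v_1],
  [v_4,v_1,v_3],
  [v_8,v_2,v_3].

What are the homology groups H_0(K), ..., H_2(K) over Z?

Fix the vertex order v_0 < v_1 < v_2 < v_3 < v_4 < v_5 < v_6 < v_7 < v_8 and write every simplex with vertices in increasing order. Then dim K = 2 and the simplices of K are:

  0-simplices (9): [v_0], [v_1], [v_2], [v_3], [v_4], [v_5], [v_6], [v_7], [v_8]
  1-simplices (27): (27 of them)
  2-simplices (18): (18 of them)

giving chain groups C_0 ≅ Z^9, C_1 ≅ Z^27, C_2 ≅ Z^18.

Boundary ∂_1: C_1 → C_0 sends each edge [p,q] (with p < q) to q − p. For instance
  ∂[v_0,v_1] = [v_1] − [v_0].
This gives a 9×27 integer matrix of rank 8; reducing to Smith normal form yields diagonal entries (1,1,1,1,1,1,1,1).

The boundary map ∂_2: C_2 → C_1 sends each 2-simplex [p,q,r] to [q,r] − [p,r] + [p,q]. For instance
  ∂[v_1,v_5,v_6] = [v_5,v_6] − [v_1,v_6] + [v_1,v_5],
  ∂[v_4,v_5,v_7] = [v_5,v_7] − [v_4,v_7] + [v_4,v_5].
This gives a 27×18 integer matrix of rank 18; reducing to Smith normal form yields diagonal entries (1,1,1,1,1,1,1,1,1,1,1,1,1,1,1,1,1,2).

Reading off H_k = ker ∂_k / im ∂_{k+1}:

  H_0: rank C_0 − rank ∂_1 = 9 − 8 = 1, and the invariant factors of ∂_1 are all 1, so H_0 = Z.
  H_1: rank ker ∂_1 − rank ∂_2 = (27 − 8) − 18 = 1, and ∂_2 has invariant factor 2 > 1, so H_1 = Z ⊕ Z_2.
  H_2: rank ker ∂_2 − rank ∂_3 = (18 − 18) − 0 = 0, and there is no ∂_3, so H_2 = 0.

(K is a triangulation of the Klein bottle.)

H_0 = Z,  H_1 = Z ⊕ Z_2,  H_2 = 0.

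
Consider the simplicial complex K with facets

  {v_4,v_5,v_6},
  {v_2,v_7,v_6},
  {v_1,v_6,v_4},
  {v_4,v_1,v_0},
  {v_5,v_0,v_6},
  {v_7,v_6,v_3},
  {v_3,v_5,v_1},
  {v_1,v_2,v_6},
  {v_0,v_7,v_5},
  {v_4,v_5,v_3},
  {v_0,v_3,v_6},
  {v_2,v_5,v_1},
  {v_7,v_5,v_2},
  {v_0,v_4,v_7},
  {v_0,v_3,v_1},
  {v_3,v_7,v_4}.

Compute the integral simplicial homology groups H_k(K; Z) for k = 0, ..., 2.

H_0 ≅ Z,  H_1 ≅ Z^2,  H_2 ≅ Z.

Order the vertices as v_0 < v_1 < v_2 < v_3 < v_4 < v_5 < v_6 < v_7. Listing each simplex with vertices in this order, K has dimension 2 with simplices:

  0-simplices (8): [v_0], [v_1], [v_2], [v_3], [v_4], [v_5], [v_6], [v_7]
  1-simplices (24): (24 of them)
  2-simplices (16): (16 of them)

so the chain groups are C_0 ≅ Z^8, C_1 ≅ Z^24, C_2 ≅ Z^16.

∂_1: C_1 → C_0 is given by ∂[p,q] = [q] − [p].
This gives a 8×24 integer matrix of rank 7; reducing to Smith normal form yields diagonal entries (1,1,1,1,1,1,1).

The boundary map ∂_2: C_2 → C_1 acts by ∂[p,q,r] = [q,r] − [p,r] + [p,q]. For instance
  ∂[v_0,v_4,v_7] = [v_4,v_7] − [v_0,v_7] + [v_0,v_4],
  ∂[v_1,v_3,v_5] = [v_3,v_5] − [v_1,v_5] + [v_1,v_3].
The resulting 24×16 matrix has rank 15, and its Smith normal form has invariant factors (1,1,1,1,1,1,1,1,1,1,1,1,1,1,1).

From H_k ≅ ker(∂_k) / im(∂_{k+1}) we obtain:

  H_0: rank C_0 − rank ∂_1 = 8 − 7 = 1, and the invariant factors of ∂_1 are all 1, so H_0 = Z.
  H_1: rank ker ∂_1 − rank ∂_2 = (24 − 7) − 15 = 2, and the invariant factors of ∂_2 are all 1, so H_1 = Z^2.
  H_2: rank ker ∂_2 − rank ∂_3 = (16 − 15) − 0 = 1, and there is no ∂_3, so H_2 = Z.

As a check, the Euler characteristic is 8 − 24 + 16 = 0, which agrees with 1 − 2 + 1 = 0.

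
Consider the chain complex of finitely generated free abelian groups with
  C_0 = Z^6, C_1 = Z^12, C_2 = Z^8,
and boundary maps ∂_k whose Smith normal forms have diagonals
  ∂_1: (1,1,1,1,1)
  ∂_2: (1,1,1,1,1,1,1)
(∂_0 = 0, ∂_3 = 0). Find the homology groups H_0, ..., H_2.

H_0 ≅ Z,  H_1 = 0,  H_2 ≅ Z.

H_0: b_0 = 6 − 0 − 5 = 1; torsion from ∂_1 factors > 1: none. So H_0 ≅ Z.
H_1: b_1 = 12 − 5 − 7 = 0; torsion from ∂_2 factors > 1: none. So H_1 ≅ 0.
H_2: b_2 = 8 − 7 − 0 = 1; torsion from ∂_3 factors > 1: none. So H_2 ≅ Z.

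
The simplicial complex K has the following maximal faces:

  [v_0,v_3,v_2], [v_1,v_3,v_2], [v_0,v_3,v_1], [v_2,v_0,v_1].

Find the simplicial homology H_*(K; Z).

We work with the vertex ordering v_0 < v_1 < v_2 < v_3. The simplices of K, each written with vertices in increasing order, are:

  0-simplices (4): [v_0], [v_1], [v_2], [v_3]
  1-simplices (6): [v_0,v_1], [v_0,v_2], [v_0,v_3], [v_1,v_2], [v_1,v_3], [v_2,v_3]
  2-simplices (4): [v_0,v_1,v_2], [v_0,v_1,v_3], [v_0,v_2,v_3], [v_1,v_2,v_3]

Hence C_0 ≅ Z^4, C_1 ≅ Z^6, C_2 ≅ Z^4.

Boundary ∂_1: C_1 → C_0 sends each edge [p,q] (with p < q) to q − p. For instance
  ∂[v_0,v_3] = [v_3] − [v_0].
The 4×6 boundary matrix has rank 3 and Smith normal form diag(1,1,1).

Boundary ∂_2: C_2 → C_1 maps a triangle to the signed sum of its edges. For instance
  ∂[v_1,v_2,v_3] = [v_2,v_3] − [v_1,v_3] + [v_1,v_2],
  ∂[v_0,v_1,v_2] = [v_1,v_2] − [v_0,v_2] + [v_0,v_1].
This gives a 6×4 integer matrix of rank 3; reducing to Smith normal form yields diagonal entries (1,1,1).

From H_k ≅ ker(∂_k) / im(∂_{k+1}) we obtain:

  H_0: rank C_0 − rank ∂_1 = 4 − 3 = 1, and the invariant factors of ∂_1 are all 1, so H_0 ≅ Z.
  H_1: rank ker ∂_1 − rank ∂_2 = (6 − 3) − 3 = 0, and the invariant factors of ∂_2 are all 1, so H_1 ≅ 0.
  H_2: rank ker ∂_2 − rank ∂_3 = (4 − 3) − 0 = 1, and there is no ∂_3, so H_2 ≅ Z.

As a check, the Euler characteristic is 4 − 6 + 4 = 2, which agrees with 1 − 0 + 1 = 2.

H_0 ≅ Z,  H_1 = 0,  H_2 ≅ Z.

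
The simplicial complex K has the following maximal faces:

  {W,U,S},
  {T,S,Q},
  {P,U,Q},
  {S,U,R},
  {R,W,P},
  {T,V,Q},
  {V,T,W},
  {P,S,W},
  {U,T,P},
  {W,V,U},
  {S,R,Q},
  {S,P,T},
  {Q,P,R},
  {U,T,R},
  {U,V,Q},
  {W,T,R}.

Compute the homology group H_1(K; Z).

We work with the vertex ordering P < Q < R < S < T < U < V < W. The simplices of K, each written with vertices in increasing order, are:

  0-simplices (8): P, Q, R, S, T, U, V, W
  1-simplices (24): PQ, PR, PS, PT, PU, PW, QR, QS, QT, QU, QV, RS, RT, RU, RW, ST, SU, SW, TU, TV, TW, UV, UW, VW
  2-simplices (16): PQR, PQU, PRW, PST, PSW, PTU, QRS, QST, QTV, QUV, RSU, RTU, RTW, SUW, TVW, UVW

Hence C_0 ≅ Z^8, C_1 ≅ Z^24, C_2 ≅ Z^16.

The boundary map ∂_1: C_1 → C_0 maps an edge to its endpoints' difference, ∂[p,q] = q − p. For instance
  ∂QU = U − Q.
The resulting 8×24 matrix has rank 7, and its Smith normal form has invariant factors (1,1,1,1,1,1,1).

∂_2: C_2 → C_1 sends each 2-simplex [p,q,r] to [q,r] − [p,r] + [p,q]. For instance
  ∂QRS = RS − QS + QR,
  ∂UVW = VW − UW + UV.
The 24×16 boundary matrix has rank 15 and Smith normal form diag(1,1,1,1,1,1,1,1,1,1,1,1,1,1,1).

From H_k ≅ ker(∂_k) / im(∂_{k+1}) we obtain:

  H_1: rank ker ∂_1 − rank ∂_2 = (24 − 7) − 15 = 2, and the invariant factors of ∂_2 are all 1, so H_1 = Z^2.

H_1 = Z^2.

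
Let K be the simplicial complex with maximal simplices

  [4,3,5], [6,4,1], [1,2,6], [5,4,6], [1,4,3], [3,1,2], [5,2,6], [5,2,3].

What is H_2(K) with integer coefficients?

Take the total order 1 < 2 < 3 < 4 < 5 < 6 on the vertex set. Then K (dimension 2) consists of the simplices:

  0-simplices (6): [1], [2], [3], [4], [5], [6]
  1-simplices (12): [1,2], [1,3], [1,4], [1,6], [2,3], [2,5], [2,6], [3,4], [3,5], [4,5], [4,6], [5,6]
  2-simplices (8): [1,2,3], [1,2,6], [1,3,4], [1,4,6], [2,3,5], [2,5,6], [3,4,5], [4,5,6]

giving chain groups C_0 ≅ Z^6, C_1 ≅ Z^12, C_2 ≅ Z^8.

The boundary map ∂_1: C_1 → C_0 is given by ∂[p,q] = [q] − [p]. For instance
  ∂[1,3] = [3] − [1].
The 6×12 boundary matrix has rank 5 and Smith normal form diag(1,1,1,1,1).

The boundary map ∂_2: C_2 → C_1 acts by ∂[p,q,r] = [q,r] − [p,r] + [p,q]. For instance
  ∂[1,2,6] = [2,6] − [1,6] + [1,2],
  ∂[2,3,5] = [3,5] − [2,5] + [2,3].
As a 12×8 matrix over Z this has rank 7, with invariant factors (1,1,1,1,1,1,1).

Reading off H_k = ker ∂_k / im ∂_{k+1}:

  H_2: rank ker ∂_2 − rank ∂_3 = (8 − 7) − 0 = 1, and there is no ∂_3, so H_2 = Z.

(K is a triangulation of the 2-sphere S^2.)

H_2 ≅ Z.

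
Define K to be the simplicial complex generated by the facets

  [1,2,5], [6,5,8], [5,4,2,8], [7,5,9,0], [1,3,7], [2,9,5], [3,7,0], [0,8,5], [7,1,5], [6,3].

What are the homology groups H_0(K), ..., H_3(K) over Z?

H_0 = Z,  H_1 = Z,  H_2 = 0,  H_3 = 0.

Take the total order 0 < 1 < 2 < 3 < 4 < 5 < 6 < 7 < 8 < 9 on the vertex set. Then K (dimension 3) consists of the simplices:

  0-simplices (10): [0], [1], [2], [3], [4], [5], [6], [7], [8], [9]
  1-simplices (23): [0,3], [0,5], [0,7], [0,8], [0,9], [1,2], [1,3], [1,5], [1,7], [2,4], [2,5], [2,8], [2,9], [3,6], [3,7], [4,5], [4,8], [5,6], [5,7], [5,8], [5,9], [6,8], [7,9]
  2-simplices (15): [0,3,7], [0,5,7], [0,5,8], [0,5,9], [0,7,9], [1,2,5], [1,3,7], [1,5,7], [2,4,5], [2,4,8], [2,5,8], [2,5,9], [4,5,8], [5,6,8], [5,7,9]
  3-simplices (2): [0,5,7,9], [2,4,5,8]

so the chain groups are C_0 ≅ Z^10, C_1 ≅ Z^23, C_2 ≅ Z^15, C_3 ≅ Z^2.

The boundary map ∂_1: C_1 → C_0 is given by ∂[p,q] = [q] − [p]. For instance
  ∂[0,5] = [5] − [0].
This gives a 10×23 integer matrix of rank 9; reducing to Smith normal form yields diagonal entries (1,1,1,1,1,1,1,1,1).

The boundary map ∂_2: C_2 → C_1 maps a triangle to the signed sum of its edges. For instance
  ∂[0,5,8] = [5,8] − [0,8] + [0,5],
  ∂[5,7,9] = [7,9] − [5,9] + [5,7].
The resulting 23×15 matrix has rank 13, and its Smith normal form has invariant factors (1,1,1,1,1,1,1,1,1,1,1,1,1).

Boundary ∂_3: C_3 → C_2 sends each 3-simplex σ to the alternating sum Σ_i (−1)^i (σ with its i-th vertex removed). For instance
  ∂[0,5,7,9] = [5,7,9] − [0,7,9] + [0,5,9] − [0,5,7],
  ∂[2,4,5,8] = [4,5,8] − [2,5,8] + [2,4,8] − [2,4,5].
As a 15×2 matrix over Z this has rank 2, with invariant factors (1,1).

Computing H_k = (kernel of ∂_k) / (image of ∂_{k+1}):

  H_0: rank C_0 − rank ∂_1 = 10 − 9 = 1, and the invariant factors of ∂_1 are all 1, so H_0 = Z.
  H_1: rank ker ∂_1 − rank ∂_2 = (23 − 9) − 13 = 1, and the invariant factors of ∂_2 are all 1, so H_1 = Z.
  H_2: rank ker ∂_2 − rank ∂_3 = (15 − 13) − 2 = 0, and the invariant factors of ∂_3 are all 1, so H_2 = 0.
  H_3: rank ker ∂_3 − rank ∂_4 = (2 − 2) − 0 = 0, and there is no ∂_4, so H_3 = 0.

As a check, the Euler characteristic is 10 − 23 + 15 − 2 = 0, which agrees with 1 − 1 + 0 − 0 = 0.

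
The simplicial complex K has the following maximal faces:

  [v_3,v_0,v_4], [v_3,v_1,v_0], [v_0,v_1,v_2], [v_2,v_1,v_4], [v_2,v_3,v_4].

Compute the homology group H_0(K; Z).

H_0 = Z.

Take the total order v_0 < v_1 < v_2 < v_3 < v_4 on the vertex set. Then K (dimension 2) consists of the simplices:

  0-simplices (5): [v_0], [v_1], [v_2], [v_3], [v_4]
  1-simplices (10): [v_0,v_1], [v_0,v_2], [v_0,v_3], [v_0,v_4], [v_1,v_2], [v_1,v_3], [v_1,v_4], [v_2,v_3], [v_2,v_4], [v_3,v_4]
  2-simplices (5): [v_0,v_1,v_2], [v_0,v_1,v_3], [v_0,v_3,v_4], [v_1,v_2,v_4], [v_2,v_3,v_4]

so the chain groups are C_0 ≅ Z^5, C_1 ≅ Z^10, C_2 ≅ Z^5.

Boundary ∂_1: C_1 → C_0 maps an edge to its endpoints' difference, ∂[p,q] = q − p.
The 5×10 boundary matrix has rank 4 and Smith normal form diag(1,1,1,1).

∂_2: C_2 → C_1 acts by ∂[p,q,r] = [q,r] − [p,r] + [p,q]. For instance
  ∂[v_0,v_3,v_4] = [v_3,v_4] − [v_0,v_4] + [v_0,v_3],
  ∂[v_0,v_1,v_3] = [v_1,v_3] − [v_0,v_3] + [v_0,v_1].
The 10×5 boundary matrix has rank 5 and Smith normal form diag(1,1,1,1,1).

Now H_k = ker ∂_k / im ∂_{k+1}, so:

  H_0: rank C_0 − rank ∂_1 = 5 − 4 = 1, and the invariant factors of ∂_1 are all 1, so H_0 ≅ Z.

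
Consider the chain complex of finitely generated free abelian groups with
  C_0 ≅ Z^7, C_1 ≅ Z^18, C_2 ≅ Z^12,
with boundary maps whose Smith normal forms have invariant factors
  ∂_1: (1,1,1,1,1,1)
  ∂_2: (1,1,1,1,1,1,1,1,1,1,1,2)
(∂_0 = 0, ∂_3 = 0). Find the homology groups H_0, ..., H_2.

H_0: b_0 = 7 − 0 − 6 = 1; torsion from ∂_1 factors > 1: none. So H_0 ≅ Z.
H_1: b_1 = 18 − 6 − 12 = 0; torsion from ∂_2 factors > 1: [2]. So H_1 ≅ Z_2.
H_2: b_2 = 12 − 12 − 0 = 0; torsion from ∂_3 factors > 1: none. So H_2 ≅ 0.

H_0 ≅ Z,  H_1 ≅ Z_2,  H_2 = 0.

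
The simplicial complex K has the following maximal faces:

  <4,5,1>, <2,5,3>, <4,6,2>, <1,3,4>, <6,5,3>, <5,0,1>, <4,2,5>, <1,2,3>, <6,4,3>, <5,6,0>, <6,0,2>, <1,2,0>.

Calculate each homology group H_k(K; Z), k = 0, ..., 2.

K has 7 vertices, 18 edges, 12 triangles.
rank ∂_0 = 0, rank ∂_1 = 6 ⇒ b_0 = 7 − 0 − 6 = 1; all invariant factors of ∂_1 are 1 so no torsion. So H_0 = Z.
rank ∂_1 = 6, rank ∂_2 = 12 ⇒ b_1 = 18 − 6 − 12 = 0; ∂_2 has invariant factor(s) [2] giving torsion. So H_1 = Z/2.
rank ∂_2 = 12, rank ∂_3 = 0 ⇒ b_2 = 12 − 12 − 0 = 0. So H_2 = 0.

H_0 = Z,  H_1 = Z/2,  H_2 = 0.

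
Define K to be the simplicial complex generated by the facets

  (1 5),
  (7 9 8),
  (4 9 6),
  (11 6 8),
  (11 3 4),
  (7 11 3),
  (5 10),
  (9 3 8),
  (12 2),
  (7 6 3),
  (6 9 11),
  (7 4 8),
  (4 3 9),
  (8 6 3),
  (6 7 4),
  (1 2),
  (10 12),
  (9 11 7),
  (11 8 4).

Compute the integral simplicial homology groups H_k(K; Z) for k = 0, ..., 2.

H_0 ≅ Z^2,  H_1 ≅ Z^3,  H_2 ≅ Z.

We work with the vertex ordering 1 < 2 < 3 < 4 < 5 < 6 < 7 < 8 < 9 < 10 < 11 < 12. The simplices of K, each written with vertices in increasing order, are:

  0-simplices (12): [1], [2], [3], [4], [5], [6], [7], [8], [9], [10], [11], [12]
  1-simplices (26): (26 of them)
  2-simplices (14): [3,4,9], [3,4,11], [3,6,7], [3,6,8], [3,7,11], [3,8,9], [4,6,7], [4,6,9], [4,7,8], [4,8,11], [6,8,11], [6,9,11], [7,8,9], [7,9,11]

so the chain groups are C_0 ≅ Z^12, C_1 ≅ Z^26, C_2 ≅ Z^14.

∂_1: C_1 → C_0 sends each edge [p,q] (with p < q) to q − p. For instance
  ∂[3,11] = [11] − [3].
The 12×26 boundary matrix has rank 10 and Smith normal form diag(1,1,1,1,1,1,1,1,1,1).

Boundary ∂_2: C_2 → C_1 acts by ∂[p,q,r] = [q,r] − [p,r] + [p,q]. For instance
  ∂[3,6,8] = [6,8] − [3,8] + [3,6],
  ∂[3,7,11] = [7,11] − [3,11] + [3,7].
The resulting 26×14 matrix has rank 13, and its Smith normal form has invariant factors (1,1,1,1,1,1,1,1,1,1,1,1,1).

Computing H_k = (kernel of ∂_k) / (image of ∂_{k+1}):

  H_0: rank C_0 − rank ∂_1 = 12 − 10 = 2, and the invariant factors of ∂_1 are all 1, so H_0 = Z^2.
  H_1: rank ker ∂_1 − rank ∂_2 = (26 − 10) − 13 = 3, and the invariant factors of ∂_2 are all 1, so H_1 = Z^3.
  H_2: rank ker ∂_2 − rank ∂_3 = (14 − 13) − 0 = 1, and there is no ∂_3, so H_2 = Z.

(K is a triangulation of the disjoint union of the torus T^2 and the circle S^1.)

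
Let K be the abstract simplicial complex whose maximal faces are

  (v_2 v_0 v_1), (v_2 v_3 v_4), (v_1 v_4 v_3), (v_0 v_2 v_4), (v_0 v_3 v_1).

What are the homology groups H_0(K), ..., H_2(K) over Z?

Fix the vertex order v_0 < v_1 < v_2 < v_3 < v_4 and write every simplex with vertices in increasing order. Then dim K = 2 and the simplices of K are:

  0-simplices (5): [v_0], [v_1], [v_2], [v_3], [v_4]
  1-simplices (10): [v_0,v_1], [v_0,v_2], [v_0,v_3], [v_0,v_4], [v_1,v_2], [v_1,v_3], [v_1,v_4], [v_2,v_3], [v_2,v_4], [v_3,v_4]
  2-simplices (5): [v_0,v_1,v_2], [v_0,v_1,v_3], [v_0,v_2,v_4], [v_1,v_3,v_4], [v_2,v_3,v_4]

giving chain groups C_0 ≅ Z^5, C_1 ≅ Z^10, C_2 ≅ Z^5.

∂_1: C_1 → C_0 sends each edge [p,q] (with p < q) to q − p. For instance
  ∂[v_1,v_4] = [v_4] − [v_1].
The 5×10 boundary matrix has rank 4 and Smith normal form diag(1,1,1,1).

Boundary ∂_2: C_2 → C_1 sends each 2-simplex [p,q,r] to [q,r] − [p,r] + [p,q]. For instance
  ∂[v_0,v_1,v_2] = [v_1,v_2] − [v_0,v_2] + [v_0,v_1],
  ∂[v_0,v_1,v_3] = [v_1,v_3] − [v_0,v_3] + [v_0,v_1].
This gives a 10×5 integer matrix of rank 5; reducing to Smith normal form yields diagonal entries (1,1,1,1,1).

Reading off H_k = ker ∂_k / im ∂_{k+1}:

  H_0: rank C_0 − rank ∂_1 = 5 − 4 = 1, and the invariant factors of ∂_1 are all 1, so H_0 ≅ Z.
  H_1: rank ker ∂_1 − rank ∂_2 = (10 − 4) − 5 = 1, and the invariant factors of ∂_2 are all 1, so H_1 ≅ Z.
  H_2: rank ker ∂_2 − rank ∂_3 = (5 − 5) − 0 = 0, and there is no ∂_3, so H_2 ≅ 0.

As a check, the Euler characteristic is 5 − 10 + 5 = 0, which agrees with 1 − 1 + 0 = 0.

H_0 ≅ Z,  H_1 ≅ Z,  H_2 = 0.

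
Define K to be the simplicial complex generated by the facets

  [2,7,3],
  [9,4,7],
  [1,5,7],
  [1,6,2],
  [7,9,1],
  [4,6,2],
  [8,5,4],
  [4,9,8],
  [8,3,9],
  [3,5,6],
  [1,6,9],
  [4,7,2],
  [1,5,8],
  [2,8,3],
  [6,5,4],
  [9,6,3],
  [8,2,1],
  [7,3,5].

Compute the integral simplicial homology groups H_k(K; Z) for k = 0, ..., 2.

H_0 ≅ Z,  H_1 ≅ Z^2,  H_2 ≅ Z.

Fix the vertex order 1 < 2 < 3 < 4 < 5 < 6 < 7 < 8 < 9 and write every simplex with vertices in increasing order. Then dim K = 2 and the simplices of K are:

  0-simplices (9): [1], [2], [3], [4], [5], [6], [7], [8], [9]
  1-simplices (27): (27 of them)
  2-simplices (18): [1,2,6], [1,2,8], [1,5,7], [1,5,8], [1,6,9], [1,7,9], [2,3,7], [2,3,8], [2,4,6], [2,4,7], [3,5,6], [3,5,7], [3,6,9], [3,8,9], [4,5,6], [4,5,8], [4,7,9], [4,8,9]

Hence C_0 ≅ Z^9, C_1 ≅ Z^27, C_2 ≅ Z^18.

∂_1: C_1 → C_0 is given by ∂[p,q] = [q] − [p]. For instance
  ∂[1,2] = [2] − [1].
The 9×27 boundary matrix has rank 8 and Smith normal form diag(1,1,1,1,1,1,1,1).

The boundary map ∂_2: C_2 → C_1 acts by ∂[p,q,r] = [q,r] − [p,r] + [p,q]. For instance
  ∂[2,4,7] = [4,7] − [2,7] + [2,4],
  ∂[4,5,6] = [5,6] − [4,6] + [4,5].
As a 27×18 matrix over Z this has rank 17, with invariant factors (1,1,1,1,1,1,1,1,1,1,1,1,1,1,1,1,1).

Computing H_k = (kernel of ∂_k) / (image of ∂_{k+1}):

  H_0: rank C_0 − rank ∂_1 = 9 − 8 = 1, and the invariant factors of ∂_1 are all 1, so H_0 = Z.
  H_1: rank ker ∂_1 − rank ∂_2 = (27 − 8) − 17 = 2, and the invariant factors of ∂_2 are all 1, so H_1 = Z^2.
  H_2: rank ker ∂_2 − rank ∂_3 = (18 − 17) − 0 = 1, and there is no ∂_3, so H_2 = Z.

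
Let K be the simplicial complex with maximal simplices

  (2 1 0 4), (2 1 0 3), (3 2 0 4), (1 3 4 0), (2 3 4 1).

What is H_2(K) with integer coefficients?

H_2 = 0.

Fix the vertex order 0 < 1 < 2 < 3 < 4 and write every simplex with vertices in increasing order. Then dim K = 3 and the simplices of K are:

  0-simplices (5): [0], [1], [2], [3], [4]
  1-simplices (10): [0,1], [0,2], [0,3], [0,4], [1,2], [1,3], [1,4], [2,3], [2,4], [3,4]
  2-simplices (10): [0,1,2], [0,1,3], [0,1,4], [0,2,3], [0,2,4], [0,3,4], [1,2,3], [1,2,4], [1,3,4], [2,3,4]
  3-simplices (5): [0,1,2,3], [0,1,2,4], [0,1,3,4], [0,2,3,4], [1,2,3,4]

giving chain groups C_0 ≅ Z^5, C_1 ≅ Z^10, C_2 ≅ Z^10, C_3 ≅ Z^5.

The boundary map ∂_1: C_1 → C_0 sends each edge [p,q] (with p < q) to q − p. For instance
  ∂[0,2] = [2] − [0].
As a 5×10 matrix over Z this has rank 4, with invariant factors (1,1,1,1).

∂_2: C_2 → C_1 maps a triangle to the signed sum of its edges. For instance
  ∂[0,2,3] = [2,3] − [0,3] + [0,2],
  ∂[1,2,3] = [2,3] − [1,3] + [1,2].
The resulting 10×10 matrix has rank 6, and its Smith normal form has invariant factors (1,1,1,1,1,1).

Boundary ∂_3: C_3 → C_2 sends each 3-simplex σ to the alternating sum Σ_i (−1)^i (σ with its i-th vertex removed). For instance
  ∂[0,1,2,3] = [1,2,3] − [0,2,3] + [0,1,3] − [0,1,2],
  ∂[1,2,3,4] = [2,3,4] − [1,3,4] + [1,2,4] − [1,2,3].
The resulting 10×5 matrix has rank 4, and its Smith normal form has invariant factors (1,1,1,1).

Computing H_k = (kernel of ∂_k) / (image of ∂_{k+1}):

  H_2: rank ker ∂_2 − rank ∂_3 = (10 − 6) − 4 = 0, and the invariant factors of ∂_3 are all 1, so H_2 = 0.

(K is a triangulation of the 3-sphere S^3.)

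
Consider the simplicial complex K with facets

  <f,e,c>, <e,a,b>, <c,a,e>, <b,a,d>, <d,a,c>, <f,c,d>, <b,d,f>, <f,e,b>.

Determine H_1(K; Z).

Fix the vertex order a < b < c < d < e < f and write every simplex with vertices in increasing order. Then dim K = 2 and the simplices of K are:

  0-simplices (6): a, b, c, d, e, f
  1-simplices (12): ab, ac, ad, ae, bd, be, bf, cd, ce, cf, df, ef
  2-simplices (8): abd, abe, acd, ace, bdf, bef, cdf, cef

so the chain groups are C_0 ≅ Z^6, C_1 ≅ Z^12, C_2 ≅ Z^8.

The boundary map ∂_1: C_1 → C_0 is given by ∂[p,q] = [q] − [p]. For instance
  ∂ce = e − c.
The resulting 6×12 matrix has rank 5, and its Smith normal form has invariant factors (1,1,1,1,1).

The boundary map ∂_2: C_2 → C_1 acts by ∂[p,q,r] = [q,r] − [p,r] + [p,q]. For instance
  ∂abd = bd − ad + ab,
  ∂cdf = df − cf + cd.
The 12×8 boundary matrix has rank 7 and Smith normal form diag(1,1,1,1,1,1,1).

Reading off H_k = ker ∂_k / im ∂_{k+1}:

  H_1: rank ker ∂_1 − rank ∂_2 = (12 − 5) − 7 = 0, and the invariant factors of ∂_2 are all 1, so H_1 ≅ 0.

H_1 = 0.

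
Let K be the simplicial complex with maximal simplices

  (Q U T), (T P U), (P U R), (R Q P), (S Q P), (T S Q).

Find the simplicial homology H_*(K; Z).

Take the total order P < Q < R < S < T < U on the vertex set. Then K (dimension 2) consists of the simplices:

  0-simplices (6): P, Q, R, S, T, U
  1-simplices (12): PQ, PR, PS, PT, PU, QR, QS, QT, QU, RU, ST, TU
  2-simplices (6): PQR, PQS, PRU, PTU, QST, QTU

Hence C_0 ≅ Z^6, C_1 ≅ Z^12, C_2 ≅ Z^6.

The boundary map ∂_1: C_1 → C_0 is given by ∂[p,q] = [q] − [p].
The 6×12 boundary matrix has rank 5 and Smith normal form diag(1,1,1,1,1).

The boundary map ∂_2: C_2 → C_1 acts by ∂[p,q,r] = [q,r] − [p,r] + [p,q]. For instance
  ∂PRU = RU − PU + PR,
  ∂PQS = QS − PS + PQ.
The 12×6 boundary matrix has rank 6 and Smith normal form diag(1,1,1,1,1,1).

From H_k ≅ ker(∂_k) / im(∂_{k+1}) we obtain:

  H_0: rank C_0 − rank ∂_1 = 6 − 5 = 1, and the invariant factors of ∂_1 are all 1, so H_0 = Z.
  H_1: rank ker ∂_1 − rank ∂_2 = (12 − 5) − 6 = 1, and the invariant factors of ∂_2 are all 1, so H_1 = Z.
  H_2: rank ker ∂_2 − rank ∂_3 = (6 − 6) − 0 = 0, and there is no ∂_3, so H_2 = 0.

As a check, the Euler characteristic is 6 − 12 + 6 = 0, which agrees with 1 − 1 + 0 = 0.

H_0 = Z,  H_1 = Z,  H_2 = 0.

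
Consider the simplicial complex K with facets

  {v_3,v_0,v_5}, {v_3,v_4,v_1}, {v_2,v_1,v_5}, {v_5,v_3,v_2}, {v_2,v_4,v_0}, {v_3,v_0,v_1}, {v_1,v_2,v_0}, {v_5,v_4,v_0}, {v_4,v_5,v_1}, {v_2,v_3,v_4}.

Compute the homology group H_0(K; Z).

H_0 ≅ Z.

Take the total order v_0 < v_1 < v_2 < v_3 < v_4 < v_5 on the vertex set. Then K (dimension 2) consists of the simplices:

  0-simplices (6): [v_0], [v_1], [v_2], [v_3], [v_4], [v_5]
  1-simplices (15): (15 of them)
  2-simplices (10): [v_0,v_1,v_2], [v_0,v_1,v_3], [v_0,v_2,v_4], [v_0,v_3,v_5], [v_0,v_4,v_5], [v_1,v_2,v_5], [v_1,v_3,v_4], [v_1,v_4,v_5], [v_2,v_3,v_4], [v_2,v_3,v_5]

giving chain groups C_0 ≅ Z^6, C_1 ≅ Z^15, C_2 ≅ Z^10.

∂_1: C_1 → C_0 is given by ∂[p,q] = [q] − [p]. For instance
  ∂[v_0,v_1] = [v_1] − [v_0].
This gives a 6×15 integer matrix of rank 5; reducing to Smith normal form yields diagonal entries (1,1,1,1,1).

∂_2: C_2 → C_1 maps a triangle to the signed sum of its edges. For instance
  ∂[v_2,v_3,v_5] = [v_3,v_5] − [v_2,v_5] + [v_2,v_3],
  ∂[v_0,v_1,v_2] = [v_1,v_2] − [v_0,v_2] + [v_0,v_1].
As a 15×10 matrix over Z this has rank 10, with invariant factors (1,1,1,1,1,1,1,1,1,2).

Reading off H_k = ker ∂_k / im ∂_{k+1}:

  H_0: rank C_0 − rank ∂_1 = 6 − 5 = 1, and the invariant factors of ∂_1 are all 1, so H_0 = Z.

(K is a triangulation of the real projective plane RP^2.)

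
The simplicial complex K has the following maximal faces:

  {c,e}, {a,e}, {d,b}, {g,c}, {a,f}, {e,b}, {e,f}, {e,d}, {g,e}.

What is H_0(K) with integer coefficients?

H_0 = Z.

K has 7 vertices, 9 edges.
rank ∂_0 = 0, rank ∂_1 = 6 ⇒ b_0 = 7 − 0 − 6 = 1; all invariant factors of ∂_1 are 1 so no torsion. So H_0 ≅ Z.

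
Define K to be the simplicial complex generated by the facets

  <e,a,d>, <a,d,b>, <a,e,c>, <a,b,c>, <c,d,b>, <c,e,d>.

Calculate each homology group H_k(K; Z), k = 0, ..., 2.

H_0 = Z,  H_1 = 0,  H_2 = Z.

We work with the vertex ordering a < b < c < d < e. The simplices of K, each written with vertices in increasing order, are:

  0-simplices (5): a, b, c, d, e
  1-simplices (9): ab, ac, ad, ae, bc, bd, cd, ce, de
  2-simplices (6): abc, abd, ace, ade, bcd, cde

so the chain groups are C_0 ≅ Z^5, C_1 ≅ Z^9, C_2 ≅ Z^6.

The boundary map ∂_1: C_1 → C_0 maps an edge to its endpoints' difference, ∂[p,q] = q − p. For instance
  ∂ab = b − a.
The 5×9 boundary matrix has rank 4 and Smith normal form diag(1,1,1,1).

The boundary map ∂_2: C_2 → C_1 acts by ∂[p,q,r] = [q,r] − [p,r] + [p,q]. For instance
  ∂abd = bd − ad + ab,
  ∂ace = ce − ae + ac.
The 9×6 boundary matrix has rank 5 and Smith normal form diag(1,1,1,1,1).

Reading off H_k = ker ∂_k / im ∂_{k+1}:

  H_0: rank C_0 − rank ∂_1 = 5 − 4 = 1, and the invariant factors of ∂_1 are all 1, so H_0 = Z.
  H_1: rank ker ∂_1 − rank ∂_2 = (9 − 4) − 5 = 0, and the invariant factors of ∂_2 are all 1, so H_1 = 0.
  H_2: rank ker ∂_2 − rank ∂_3 = (6 − 5) − 0 = 1, and there is no ∂_3, so H_2 = Z.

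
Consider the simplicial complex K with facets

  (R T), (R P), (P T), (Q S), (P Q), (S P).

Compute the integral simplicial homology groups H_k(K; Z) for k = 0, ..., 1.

Take the total order P < Q < R < S < T on the vertex set. Then K (dimension 1) consists of the simplices:

  0-simplices (5): P, Q, R, S, T
  1-simplices (6): PQ, PR, PS, PT, QS, RT

so the chain groups are C_0 ≅ Z^5, C_1 ≅ Z^6.

The boundary map ∂_1: C_1 → C_0 sends each edge [p,q] (with p < q) to q − p.
As a 5×6 matrix over Z this has rank 4, with invariant factors (1,1,1,1).

Now H_k = ker ∂_k / im ∂_{k+1}, so:

  H_0: rank C_0 − rank ∂_1 = 5 − 4 = 1, and the invariant factors of ∂_1 are all 1, so H_0 = Z.
  H_1: rank ker ∂_1 − rank ∂_2 = (6 − 4) − 0 = 2, and there is no ∂_2, so H_1 = Z^2.

H_0 = Z,  H_1 = Z^2.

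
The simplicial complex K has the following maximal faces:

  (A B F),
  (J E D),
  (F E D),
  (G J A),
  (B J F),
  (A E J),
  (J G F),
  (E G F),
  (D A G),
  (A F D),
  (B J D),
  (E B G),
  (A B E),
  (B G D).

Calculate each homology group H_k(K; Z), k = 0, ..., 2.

H_0 ≅ Z,  H_1 ≅ Z^2,  H_2 ≅ Z.

We work with the vertex ordering A < B < D < E < F < G < J. The simplices of K, each written with vertices in increasing order, are:

  0-simplices (7): A, B, D, E, F, G, J
  1-simplices (21): AB, AD, AE, AF, AG, AJ, BD, BE, BF, BG, BJ, DE, DF, DG, DJ, EF, EG, EJ, FG, FJ, GJ
  2-simplices (14): ABE, ABF, ADF, ADG, AEJ, AGJ, BDG, BDJ, BEG, BFJ, DEF, DEJ, EFG, FGJ

giving chain groups C_0 ≅ Z^7, C_1 ≅ Z^21, C_2 ≅ Z^14.

∂_1: C_1 → C_0 is given by ∂[p,q] = [q] − [p].
The 7×21 boundary matrix has rank 6 and Smith normal form diag(1,1,1,1,1,1).

The boundary map ∂_2: C_2 → C_1 maps a triangle to the signed sum of its edges. For instance
  ∂AEJ = EJ − AJ + AE,
  ∂BEG = EG − BG + BE.
The resulting 21×14 matrix has rank 13, and its Smith normal form has invariant factors (1,1,1,1,1,1,1,1,1,1,1,1,1).

Now H_k = ker ∂_k / im ∂_{k+1}, so:

  H_0: rank C_0 − rank ∂_1 = 7 − 6 = 1, and the invariant factors of ∂_1 are all 1, so H_0 = Z.
  H_1: rank ker ∂_1 − rank ∂_2 = (21 − 6) − 13 = 2, and the invariant factors of ∂_2 are all 1, so H_1 = Z^2.
  H_2: rank ker ∂_2 − rank ∂_3 = (14 − 13) − 0 = 1, and there is no ∂_3, so H_2 = Z.

(K is a triangulation of the torus T^2.)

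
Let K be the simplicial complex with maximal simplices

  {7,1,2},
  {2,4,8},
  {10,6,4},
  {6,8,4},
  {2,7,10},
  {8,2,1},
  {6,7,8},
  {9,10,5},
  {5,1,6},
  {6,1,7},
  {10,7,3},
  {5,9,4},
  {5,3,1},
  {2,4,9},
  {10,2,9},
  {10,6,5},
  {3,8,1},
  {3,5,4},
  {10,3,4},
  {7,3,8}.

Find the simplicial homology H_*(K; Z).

H_0 = Z,  H_1 = Z ⊕ Z/2Z,  H_2 = 0.

Take the total order 1 < 2 < 3 < 4 < 5 < 6 < 7 < 8 < 9 < 10 on the vertex set. Then K (dimension 2) consists of the simplices:

  0-simplices (10): [1], [2], [3], [4], [5], [6], [7], [8], [9], [10]
  1-simplices (30): (30 of them)
  2-simplices (20): (20 of them)

giving chain groups C_0 ≅ Z^10, C_1 ≅ Z^30, C_2 ≅ Z^20.

∂_1: C_1 → C_0 is given by ∂[p,q] = [q] − [p]. For instance
  ∂[2,10] = [10] − [2].
This gives a 10×30 integer matrix of rank 9; reducing to Smith normal form yields diagonal entries (1,1,1,1,1,1,1,1,1).

Boundary ∂_2: C_2 → C_1 acts by ∂[p,q,r] = [q,r] − [p,r] + [p,q]. For instance
  ∂[4,5,9] = [5,9] − [4,9] + [4,5],
  ∂[1,3,8] = [3,8] − [1,8] + [1,3].
The 30×20 boundary matrix has rank 20 and Smith normal form diag(1,1,1,1,1,1,1,1,1,1,1,1,1,1,1,1,1,1,1,2).

Computing H_k = (kernel of ∂_k) / (image of ∂_{k+1}):

  H_0: rank C_0 − rank ∂_1 = 10 − 9 = 1, and the invariant factors of ∂_1 are all 1, so H_0 = Z.
  H_1: rank ker ∂_1 − rank ∂_2 = (30 − 9) − 20 = 1, and ∂_2 has invariant factor 2 > 1, so H_1 = Z ⊕ Z/2Z.
  H_2: rank ker ∂_2 − rank ∂_3 = (20 − 20) − 0 = 0, and there is no ∂_3, so H_2 = 0.

(K is a triangulation of the Klein bottle.)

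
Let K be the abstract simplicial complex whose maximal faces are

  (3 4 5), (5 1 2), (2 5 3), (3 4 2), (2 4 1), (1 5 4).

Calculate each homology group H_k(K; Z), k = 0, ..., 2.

Order the vertices as 1 < 2 < 3 < 4 < 5. Listing each simplex with vertices in this order, K has dimension 2 with simplices:

  0-simplices (5): [1], [2], [3], [4], [5]
  1-simplices (9): [1,2], [1,4], [1,5], [2,3], [2,4], [2,5], [3,4], [3,5], [4,5]
  2-simplices (6): [1,2,4], [1,2,5], [1,4,5], [2,3,4], [2,3,5], [3,4,5]

Hence C_0 ≅ Z^5, C_1 ≅ Z^9, C_2 ≅ Z^6.

∂_1: C_1 → C_0 is given by ∂[p,q] = [q] − [p].
This gives a 5×9 integer matrix of rank 4; reducing to Smith normal form yields diagonal entries (1,1,1,1).

Boundary ∂_2: C_2 → C_1 acts by ∂[p,q,r] = [q,r] − [p,r] + [p,q]. For instance
  ∂[2,3,5] = [3,5] − [2,5] + [2,3],
  ∂[1,4,5] = [4,5] − [1,5] + [1,4].
As a 9×6 matrix over Z this has rank 5, with invariant factors (1,1,1,1,1).

From H_k ≅ ker(∂_k) / im(∂_{k+1}) we obtain:

  H_0: rank C_0 − rank ∂_1 = 5 − 4 = 1, and the invariant factors of ∂_1 are all 1, so H_0 ≅ Z.
  H_1: rank ker ∂_1 − rank ∂_2 = (9 − 4) − 5 = 0, and the invariant factors of ∂_2 are all 1, so H_1 ≅ 0.
  H_2: rank ker ∂_2 − rank ∂_3 = (6 − 5) − 0 = 1, and there is no ∂_3, so H_2 ≅ Z.

H_0 = Z,  H_1 = 0,  H_2 = Z.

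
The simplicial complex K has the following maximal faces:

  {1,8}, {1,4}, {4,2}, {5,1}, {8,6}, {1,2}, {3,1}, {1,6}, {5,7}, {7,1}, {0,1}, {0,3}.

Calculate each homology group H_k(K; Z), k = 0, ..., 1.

Take the total order 0 < 1 < 2 < 3 < 4 < 5 < 6 < 7 < 8 on the vertex set. Then K (dimension 1) consists of the simplices:

  0-simplices (9): [0], [1], [2], [3], [4], [5], [6], [7], [8]
  1-simplices (12): [0,1], [0,3], [1,2], [1,3], [1,4], [1,5], [1,6], [1,7], [1,8], [2,4], [5,7], [6,8]

Hence C_0 ≅ Z^9, C_1 ≅ Z^12.

∂_1: C_1 → C_0 sends each edge [p,q] (with p < q) to q − p.
This gives a 9×12 integer matrix of rank 8; reducing to Smith normal form yields diagonal entries (1,1,1,1,1,1,1,1).

Now H_k = ker ∂_k / im ∂_{k+1}, so:

  H_0: rank C_0 − rank ∂_1 = 9 − 8 = 1, and the invariant factors of ∂_1 are all 1, so H_0 = Z.
  H_1: rank ker ∂_1 − rank ∂_2 = (12 − 8) − 0 = 4, and there is no ∂_2, so H_1 = Z^4.

H_0 = Z,  H_1 = Z^4.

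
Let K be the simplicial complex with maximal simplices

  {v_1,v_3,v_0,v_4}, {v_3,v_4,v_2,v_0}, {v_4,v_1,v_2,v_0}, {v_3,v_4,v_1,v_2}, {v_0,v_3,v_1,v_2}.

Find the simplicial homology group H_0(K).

Fix the vertex order v_0 < v_1 < v_2 < v_3 < v_4 and write every simplex with vertices in increasing order. Then dim K = 3 and the simplices of K are:

  0-simplices (5): [v_0], [v_1], [v_2], [v_3], [v_4]
  1-simplices (10): [v_0,v_1], [v_0,v_2], [v_0,v_3], [v_0,v_4], [v_1,v_2], [v_1,v_3], [v_1,v_4], [v_2,v_3], [v_2,v_4], [v_3,v_4]
  2-simplices (10): [v_0,v_1,v_2], [v_0,v_1,v_3], [v_0,v_1,v_4], [v_0,v_2,v_3], [v_0,v_2,v_4], [v_0,v_3,v_4], [v_1,v_2,v_3], [v_1,v_2,v_4], [v_1,v_3,v_4], [v_2,v_3,v_4]
  3-simplices (5): [v_0,v_1,v_2,v_3], [v_0,v_1,v_2,v_4], [v_0,v_1,v_3,v_4], [v_0,v_2,v_3,v_4], [v_1,v_2,v_3,v_4]

giving chain groups C_0 ≅ Z^5, C_1 ≅ Z^10, C_2 ≅ Z^10, C_3 ≅ Z^5.

The boundary map ∂_1: C_1 → C_0 is given by ∂[p,q] = [q] − [p]. For instance
  ∂[v_0,v_1] = [v_1] − [v_0].
As a 5×10 matrix over Z this has rank 4, with invariant factors (1,1,1,1).

∂_2: C_2 → C_1 maps a triangle to the signed sum of its edges. For instance
  ∂[v_0,v_1,v_2] = [v_1,v_2] − [v_0,v_2] + [v_0,v_1],
  ∂[v_0,v_2,v_3] = [v_2,v_3] − [v_0,v_3] + [v_0,v_2].
The resulting 10×10 matrix has rank 6, and its Smith normal form has invariant factors (1,1,1,1,1,1).

The boundary map ∂_3: C_3 → C_2 sends each 3-simplex σ to the alternating sum Σ_i (−1)^i (σ with its i-th vertex removed). For instance
  ∂[v_0,v_1,v_2,v_4] = [v_1,v_2,v_4] − [v_0,v_2,v_4] + [v_0,v_1,v_4] − [v_0,v_1,v_2],
  ∂[v_1,v_2,v_3,v_4] = [v_2,v_3,v_4] − [v_1,v_3,v_4] + [v_1,v_2,v_4] − [v_1,v_2,v_3].
This gives a 10×5 integer matrix of rank 4; reducing to Smith normal form yields diagonal entries (1,1,1,1).

From H_k ≅ ker(∂_k) / im(∂_{k+1}) we obtain:

  H_0: rank C_0 − rank ∂_1 = 5 − 4 = 1, and the invariant factors of ∂_1 are all 1, so H_0 ≅ Z.

H_0 ≅ Z.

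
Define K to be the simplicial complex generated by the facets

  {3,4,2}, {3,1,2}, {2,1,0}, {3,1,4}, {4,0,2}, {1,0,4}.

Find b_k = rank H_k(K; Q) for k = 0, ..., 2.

Take the total order 0 < 1 < 2 < 3 < 4 on the vertex set. Then K (dimension 2) consists of the simplices:

  0-simplices (5): [0], [1], [2], [3], [4]
  1-simplices (9): [0,1], [0,2], [0,4], [1,2], [1,3], [1,4], [2,3], [2,4], [3,4]
  2-simplices (6): [0,1,2], [0,1,4], [0,2,4], [1,2,3], [1,3,4], [2,3,4]

Hence C_0 ≅ Z^5, C_1 ≅ Z^9, C_2 ≅ Z^6.

Boundary ∂_1: C_1 → C_0 maps an edge to its endpoints' difference, ∂[p,q] = q − p. For instance
  ∂[0,1] = [1] − [0].
As a 5×9 matrix over Z this has rank 4, with invariant factors (1,1,1,1).

∂_2: C_2 → C_1 maps a triangle to the signed sum of its edges. For instance
  ∂[0,1,2] = [1,2] − [0,2] + [0,1],
  ∂[1,2,3] = [2,3] − [1,3] + [1,2].
The 9×6 boundary matrix has rank 5 and Smith normal form diag(1,1,1,1,1).

Computing H_k = (kernel of ∂_k) / (image of ∂_{k+1}):

  H_0: rank C_0 − rank ∂_1 = 5 − 4 = 1, and the invariant factors of ∂_1 are all 1, so H_0 ≅ Z.
  H_1: rank ker ∂_1 − rank ∂_2 = (9 − 4) − 5 = 0, and the invariant factors of ∂_2 are all 1, so H_1 ≅ 0.
  H_2: rank ker ∂_2 − rank ∂_3 = (6 − 5) − 0 = 1, and there is no ∂_3, so H_2 ≅ Z.

(K is a triangulation of the 2-sphere S^2.)

Hence the Betti numbers are b_0 = 1, b_1 = 0, b_2 = 1.

b_0 = 1, b_1 = 0, b_2 = 1.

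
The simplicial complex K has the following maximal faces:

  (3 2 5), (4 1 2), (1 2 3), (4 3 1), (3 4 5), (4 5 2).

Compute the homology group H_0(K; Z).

H_0 ≅ Z.

Fix the vertex order 1 < 2 < 3 < 4 < 5 and write every simplex with vertices in increasing order. Then dim K = 2 and the simplices of K are:

  0-simplices (5): [1], [2], [3], [4], [5]
  1-simplices (9): [1,2], [1,3], [1,4], [2,3], [2,4], [2,5], [3,4], [3,5], [4,5]
  2-simplices (6): [1,2,3], [1,2,4], [1,3,4], [2,3,5], [2,4,5], [3,4,5]

so the chain groups are C_0 ≅ Z^5, C_1 ≅ Z^9, C_2 ≅ Z^6.

The boundary map ∂_1: C_1 → C_0 sends each edge [p,q] (with p < q) to q − p. For instance
  ∂[1,2] = [2] − [1].
This gives a 5×9 integer matrix of rank 4; reducing to Smith normal form yields diagonal entries (1,1,1,1).

Boundary ∂_2: C_2 → C_1 maps a triangle to the signed sum of its edges. For instance
  ∂[2,4,5] = [4,5] − [2,5] + [2,4],
  ∂[1,2,3] = [2,3] − [1,3] + [1,2].
The 9×6 boundary matrix has rank 5 and Smith normal form diag(1,1,1,1,1).

Computing H_k = (kernel of ∂_k) / (image of ∂_{k+1}):

  H_0: rank C_0 − rank ∂_1 = 5 − 4 = 1, and the invariant factors of ∂_1 are all 1, so H_0 = Z.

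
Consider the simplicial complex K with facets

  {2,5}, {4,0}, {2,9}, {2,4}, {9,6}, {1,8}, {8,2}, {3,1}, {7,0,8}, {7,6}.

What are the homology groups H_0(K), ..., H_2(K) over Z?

Take the total order 0 < 1 < 2 < 3 < 4 < 5 < 6 < 7 < 8 < 9 on the vertex set. Then K (dimension 2) consists of the simplices:

  0-simplices (10): [0], [1], [2], [3], [4], [5], [6], [7], [8], [9]
  1-simplices (12): [0,4], [0,7], [0,8], [1,3], [1,8], [2,4], [2,5], [2,8], [2,9], [6,7], [6,9], [7,8]
  2-simplices (1): [0,7,8]

Hence C_0 ≅ Z^10, C_1 ≅ Z^12, C_2 ≅ Z^1.

The boundary map ∂_1: C_1 → C_0 maps an edge to its endpoints' difference, ∂[p,q] = q − p.
As a 10×12 matrix over Z this has rank 9, with invariant factors (1,1,1,1,1,1,1,1,1).

∂_2: C_2 → C_1 maps a triangle to the signed sum of its edges. For instance
  ∂[0,7,8] = [7,8] − [0,8] + [0,7].
The resulting 12×1 matrix has rank 1, and its Smith normal form has invariant factors (1).

From H_k ≅ ker(∂_k) / im(∂_{k+1}) we obtain:

  H_0: rank C_0 − rank ∂_1 = 10 − 9 = 1, and the invariant factors of ∂_1 are all 1, so H_0 ≅ Z.
  H_1: rank ker ∂_1 − rank ∂_2 = (12 − 9) − 1 = 2, and the invariant factors of ∂_2 are all 1, so H_1 ≅ Z^2.
  H_2: rank ker ∂_2 − rank ∂_3 = (1 − 1) − 0 = 0, and there is no ∂_3, so H_2 ≅ 0.

H_0 = Z,  H_1 = Z^2,  H_2 = 0.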